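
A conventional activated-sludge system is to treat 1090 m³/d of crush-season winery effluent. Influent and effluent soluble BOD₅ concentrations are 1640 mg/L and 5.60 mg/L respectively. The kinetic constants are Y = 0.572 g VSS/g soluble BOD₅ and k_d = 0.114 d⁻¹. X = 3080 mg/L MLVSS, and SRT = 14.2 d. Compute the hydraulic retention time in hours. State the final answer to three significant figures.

τ ≈ 39.5 h

Rearranging the biomass balance for a CMAS with decay, V = Y·Q·ΔS·θ_c / [X·(1+k_d θ_c)] = 0.572 × 1090 × (1640 − 5.60) × 14.2 / [3080 × (1 + 0.114 × 14.2)] = 1.45×10^7 / 8066 = 1794 m³.
Hydraulic retention time τ = V/Q = 1794 / 1090 = 1.646 d = 39.50 h.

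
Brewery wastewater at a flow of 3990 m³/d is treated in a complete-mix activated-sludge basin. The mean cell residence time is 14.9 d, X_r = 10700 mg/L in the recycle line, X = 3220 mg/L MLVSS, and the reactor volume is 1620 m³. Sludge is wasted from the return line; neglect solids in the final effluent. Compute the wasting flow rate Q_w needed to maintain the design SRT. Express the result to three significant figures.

Q_w ≈ 32.7 m³/d

θ_c = V·X/(Q_w·X_r) when wasting from the recycle, so Q_w = V·X/(θ_c·X_r) = 1620 × 3220 / (14.9 × 10700) = 32.72 m³/d.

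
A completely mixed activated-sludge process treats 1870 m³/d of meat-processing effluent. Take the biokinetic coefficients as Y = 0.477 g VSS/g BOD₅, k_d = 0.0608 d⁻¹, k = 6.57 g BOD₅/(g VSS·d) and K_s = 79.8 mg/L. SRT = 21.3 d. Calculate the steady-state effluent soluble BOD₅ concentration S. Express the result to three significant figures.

For a completely mixed reactor with recycle the Lawrence–McCarty relation gives S = K_s·(1 + k_d·θ_c) / [θ_c·(Y·k − k_d) − 1] = 79.8 × (1 + 0.0608 × 21.3) / [21.3 × (0.477 × 6.57 − 0.0608) − 1] = 183.1 / 64.46 = 2.841 mg/L.

S ≈ 2.84 mg/L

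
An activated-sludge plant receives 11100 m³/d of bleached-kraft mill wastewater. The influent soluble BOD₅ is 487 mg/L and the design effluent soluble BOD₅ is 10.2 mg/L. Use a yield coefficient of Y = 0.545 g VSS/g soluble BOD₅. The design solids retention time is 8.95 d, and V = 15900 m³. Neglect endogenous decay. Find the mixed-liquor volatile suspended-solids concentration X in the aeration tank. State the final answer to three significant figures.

From V·X = Y·Q·(S₀ − S)·θ_c (decay neglected): X = 0.545 × 11100 × (487 − 10.2) × 8.95 / 15900 = 1624 mg/L.

X ≈ 1620 mg/L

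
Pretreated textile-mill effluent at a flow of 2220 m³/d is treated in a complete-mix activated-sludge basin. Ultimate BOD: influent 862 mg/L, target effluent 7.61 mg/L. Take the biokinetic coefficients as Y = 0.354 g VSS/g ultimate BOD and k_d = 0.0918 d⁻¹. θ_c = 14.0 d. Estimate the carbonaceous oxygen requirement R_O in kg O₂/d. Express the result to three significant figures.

R_O ≈ 1480 kg O₂/d

The observed yield is Y_obs = Y/(1 + k_d·θ_c) = 0.354 / (1 + 0.0918 × 14.0) = 0.354 / 2.285 = 0.1549 g VSS per g ultimate BOD removed.
ΔS = 862 − 7.61 = 854.4 mg/L, so the substrate removal rate is 2220 × 854.4/1000 = 1897 kg ultimate BOD/d.
Biomass synthesised: P_X = Y_obs × 1897 = 293.8 kg VSS/d.
R_O = Q·(S₀ − S) − 1.42·P_X = 1897 − 1.42 × 293.8 = 1480 kg O₂/d.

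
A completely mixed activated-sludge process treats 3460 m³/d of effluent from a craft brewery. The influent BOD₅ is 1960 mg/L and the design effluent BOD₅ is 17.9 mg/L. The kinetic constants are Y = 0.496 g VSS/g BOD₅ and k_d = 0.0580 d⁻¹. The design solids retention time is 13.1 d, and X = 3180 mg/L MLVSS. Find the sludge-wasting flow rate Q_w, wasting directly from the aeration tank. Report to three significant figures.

Q_w ≈ 596 m³/d

From the SRT design equation V = Y Q (S₀−S) θ_c / [X (1 + k_d θ_c)] = 0.496 × 3460 × (1960 − 17.9) × 13.1 / [3180 × (1 + 0.0580 × 13.1)] = 4.37×10^7 / 5596 = 7802 m³.
Wasting from the aeration tank: Q_w = V / θ_c = 7802 / 13.1 = 595.6 m³/d.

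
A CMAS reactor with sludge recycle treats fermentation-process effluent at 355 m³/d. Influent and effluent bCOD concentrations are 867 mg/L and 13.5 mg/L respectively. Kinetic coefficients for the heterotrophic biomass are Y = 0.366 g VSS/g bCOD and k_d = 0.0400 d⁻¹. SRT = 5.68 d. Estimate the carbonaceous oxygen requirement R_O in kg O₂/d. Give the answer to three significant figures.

Y_obs = Y / (1 + k_d θ_c) = 0.366 / (1 + 0.0400 × 5.68) = 0.366 / 1.227 = 0.2982.
Mass of bCOD removed per day: Q(S₀ − S) = 355 × 853.5 g/m³ = 303.0 kg/d.
P_X = Y_obs·Q·(S₀ − S) = 0.2982 × 303.0 = 90.36 kg VSS/d.
R_O = Q·(S₀ − S) − 1.42·P_X = 303.0 − 1.42 × 90.36 = 174.7 kg O₂/d.

R_O ≈ 175 kg O₂/d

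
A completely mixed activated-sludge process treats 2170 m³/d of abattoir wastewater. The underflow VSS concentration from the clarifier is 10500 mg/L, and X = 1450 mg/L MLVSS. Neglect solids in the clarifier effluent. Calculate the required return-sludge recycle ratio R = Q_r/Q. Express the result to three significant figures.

R ≈ 0.160

R = Q_r/Q = X/(X_r − X) = 1450 / (10500 − 1450) = 0.1602.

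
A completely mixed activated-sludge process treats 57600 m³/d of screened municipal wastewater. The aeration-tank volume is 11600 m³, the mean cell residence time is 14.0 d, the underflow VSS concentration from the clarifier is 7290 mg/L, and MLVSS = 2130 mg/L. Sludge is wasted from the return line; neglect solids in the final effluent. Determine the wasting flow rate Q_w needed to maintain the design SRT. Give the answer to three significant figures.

θ_c = V·X/(Q_w·X_r) when wasting from the recycle, so Q_w = V·X/(θ_c·X_r) = 11600 × 2130 / (14.0 × 7290) = 242.1 m³/d.

Q_w ≈ 242 m³/d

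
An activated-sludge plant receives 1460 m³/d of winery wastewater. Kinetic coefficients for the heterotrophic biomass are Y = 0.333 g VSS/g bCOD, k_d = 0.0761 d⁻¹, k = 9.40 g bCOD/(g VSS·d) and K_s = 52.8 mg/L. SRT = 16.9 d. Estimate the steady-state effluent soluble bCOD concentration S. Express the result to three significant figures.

S ≈ 2.38 mg/L

Effluent substrate depends only on kinetics and SRT: S = K_s(1 + k_d θ_c) / [θ_c(Yk − k_d) − 1] = 52.8 × (1 + 0.0761 × 16.9) / [16.9 × (0.333 × 9.40 − 0.0761) − 1] = 120.7 / 50.61 = 2.385 mg/L.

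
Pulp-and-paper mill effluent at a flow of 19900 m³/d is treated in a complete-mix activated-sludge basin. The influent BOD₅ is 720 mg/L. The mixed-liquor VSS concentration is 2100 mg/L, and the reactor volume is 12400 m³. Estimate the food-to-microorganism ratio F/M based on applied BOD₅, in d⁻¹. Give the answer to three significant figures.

Food-to-microorganism ratio F/M = Q S₀ / (V X) = 19900 × 720 / (12400 × 2100) = 0.5502 d⁻¹.

F/M ≈ 0.550 d⁻¹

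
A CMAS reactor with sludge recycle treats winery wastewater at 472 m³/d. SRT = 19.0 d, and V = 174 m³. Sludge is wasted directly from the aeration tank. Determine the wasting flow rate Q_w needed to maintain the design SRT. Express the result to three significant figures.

Q_w ≈ 9.16 m³/d

With mixed-liquor wasting, θ_c = V/Q_w, so Q_w = V/θ_c = 174.0/19.0 = 9.158 m³/d.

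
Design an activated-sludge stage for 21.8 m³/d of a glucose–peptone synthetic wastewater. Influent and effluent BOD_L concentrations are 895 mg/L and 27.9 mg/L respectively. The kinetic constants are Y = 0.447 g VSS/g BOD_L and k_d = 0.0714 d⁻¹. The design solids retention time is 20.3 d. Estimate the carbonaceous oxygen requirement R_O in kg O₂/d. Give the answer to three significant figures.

R_O ≈ 14.0 kg O₂/d

The observed yield is Y_obs = Y/(1 + k_d·θ_c) = 0.447 / (1 + 0.0714 × 20.3) = 0.447 / 2.449 = 0.1825 g VSS per g BOD_L removed.
Substrate removed = Q·(S₀ − S) = 21.8 m³/d × (895 − 27.9) g/m³ = 1.89×10^4 g/d = 18.90 kg/d.
Net sludge production P_X = 0.1825 × 18.90 = 3.450 kg VSS/d.
R_O = Q·ΔS − 1.42 P_X = 18.90 − 4.898 = 14.00 kg O₂/d.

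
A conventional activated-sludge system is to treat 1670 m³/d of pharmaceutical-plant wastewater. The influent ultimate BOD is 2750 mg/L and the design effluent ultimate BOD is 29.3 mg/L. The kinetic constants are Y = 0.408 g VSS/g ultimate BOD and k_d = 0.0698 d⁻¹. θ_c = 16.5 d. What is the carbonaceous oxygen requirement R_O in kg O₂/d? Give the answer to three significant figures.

Y_obs = Y / (1 + k_d θ_c) = 0.408 / (1 + 0.0698 × 16.5) = 0.408 / 2.152 = 0.1896.
Substrate removed = Q·(S₀ − S) = 1670 m³/d × (2750 − 29.3) g/m³ = 4.54×10^6 g/d = 4544 kg/d.
Biomass synthesised: P_X = Y_obs × 4544 = 861.5 kg VSS/d.
Carbonaceous O₂ demand = substrate oxidised − cell-mass equivalent = 4544 − 1.42 × 861.5 = 3320 kg O₂/d.

R_O ≈ 3320 kg O₂/d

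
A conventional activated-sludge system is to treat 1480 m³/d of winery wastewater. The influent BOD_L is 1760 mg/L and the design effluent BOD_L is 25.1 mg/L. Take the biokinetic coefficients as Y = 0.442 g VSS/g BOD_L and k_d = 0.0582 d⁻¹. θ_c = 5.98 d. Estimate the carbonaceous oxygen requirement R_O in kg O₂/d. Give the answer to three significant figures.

Correct the yield for decay: Y_obs = Y/(1 + k_d θ_c) = 0.442 / (1 + 0.0582 × 5.98) = 0.442 / 1.348 = 0.3279.
Substrate removed = Q·(S₀ − S) = 1480 m³/d × (1760 − 25.1) g/m³ = 2.57×10^6 g/d = 2568 kg/d.
Biomass synthesised: P_X = Y_obs × 2568 = 841.9 kg VSS/d.
R_O = Q·(S₀ − S) − 1.42·P_X = 2568 − 1.42 × 841.9 = 1372 kg O₂/d.

R_O ≈ 1370 kg O₂/d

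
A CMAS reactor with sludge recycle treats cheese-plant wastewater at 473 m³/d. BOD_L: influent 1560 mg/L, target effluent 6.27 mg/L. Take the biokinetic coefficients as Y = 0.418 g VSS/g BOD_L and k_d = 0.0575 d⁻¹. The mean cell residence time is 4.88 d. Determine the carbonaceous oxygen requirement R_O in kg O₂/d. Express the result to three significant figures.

R_O ≈ 394 kg O₂/d

Y_obs = Y / (1 + k_d θ_c) = 0.418 / (1 + 0.0575 × 4.88) = 0.418 / 1.281 = 0.3264.
Substrate removed = Q·(S₀ − S) = 473 m³/d × (1560 − 6.27) g/m³ = 7.35×10^5 g/d = 734.9 kg/d.
P_X = Y_obs·Q·(S₀ − S) = 0.3264 × 734.9 = 239.9 kg VSS/d.
R_O = Q·ΔS − 1.42 P_X = 734.9 − 340.6 = 394.3 kg O₂/d.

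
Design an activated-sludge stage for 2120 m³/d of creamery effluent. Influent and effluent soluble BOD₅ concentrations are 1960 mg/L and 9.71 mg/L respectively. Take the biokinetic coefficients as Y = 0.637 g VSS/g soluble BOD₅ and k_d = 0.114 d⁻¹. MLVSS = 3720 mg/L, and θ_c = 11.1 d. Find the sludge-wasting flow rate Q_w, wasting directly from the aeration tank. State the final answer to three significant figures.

Q_w ≈ 313 m³/d

Rearranging the biomass balance for a CMAS with decay, V = Y·Q·ΔS·θ_c / [X·(1+k_d θ_c)] = 0.637 × 2120 × (1960 − 9.71) × 11.1 / [3720 × (1 + 0.114 × 11.1)] = 2.92×10^7 / 8427 = 3469 m³.
For wasting at MLVSS concentration, Q_w = V/θ_c = 3469/11.1 = 312.5 m³/d.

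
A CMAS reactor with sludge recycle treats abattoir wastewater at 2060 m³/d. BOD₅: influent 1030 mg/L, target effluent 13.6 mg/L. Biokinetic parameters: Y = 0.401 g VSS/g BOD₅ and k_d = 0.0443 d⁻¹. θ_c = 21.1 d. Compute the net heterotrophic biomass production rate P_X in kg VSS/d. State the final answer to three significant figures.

Y_obs = Y / (1 + k_d θ_c) = 0.401 / (1 + 0.0443 × 21.1) = 0.401 / 1.935 = 0.2073.
Q·(S₀ − S) = 2060 × (1030 − 13.6) × 10⁻³ = 2094 kg/d removed.
P_X = Y_obs · Q(S₀ − S) = 0.2073 × 2094 = 434.0 kg VSS/d.

P_X ≈ 434 kg VSS/d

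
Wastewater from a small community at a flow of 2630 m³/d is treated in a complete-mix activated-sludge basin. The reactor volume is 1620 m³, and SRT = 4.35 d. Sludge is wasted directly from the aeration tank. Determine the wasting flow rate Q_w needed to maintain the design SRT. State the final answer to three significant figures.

With mixed-liquor wasting, θ_c = V/Q_w, so Q_w = V/θ_c = 1620/4.35 = 372.4 m³/d.

Q_w ≈ 372 m³/d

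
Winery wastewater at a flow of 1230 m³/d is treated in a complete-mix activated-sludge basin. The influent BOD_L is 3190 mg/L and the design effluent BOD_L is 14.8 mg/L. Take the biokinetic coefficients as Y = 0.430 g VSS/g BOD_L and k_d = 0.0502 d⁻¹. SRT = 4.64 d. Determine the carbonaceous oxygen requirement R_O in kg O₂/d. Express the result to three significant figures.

R_O ≈ 1970 kg O₂/d

Y_obs = Y / (1 + k_d θ_c) = 0.430 / (1 + 0.0502 × 4.64) = 0.430 / 1.233 = 0.3488.
Substrate removed = Q·(S₀ − S) = 1230 m³/d × (3190 − 14.8) g/m³ = 3.91×10^6 g/d = 3905 kg/d.
Biomass synthesised: P_X = Y_obs × 3905 = 1362 kg VSS/d.
Carbonaceous O₂ demand = substrate oxidised − cell-mass equivalent = 3905 − 1.42 × 1362 = 1971 kg O₂/d.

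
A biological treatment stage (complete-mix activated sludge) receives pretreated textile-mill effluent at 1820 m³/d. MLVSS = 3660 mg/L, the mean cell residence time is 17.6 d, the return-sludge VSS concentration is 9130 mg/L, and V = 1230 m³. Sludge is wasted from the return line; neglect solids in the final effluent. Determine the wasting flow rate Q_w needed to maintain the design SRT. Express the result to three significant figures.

Q_w = (V·X)/(θ_c X_r) = 1230 × 3660 / (17.6 × 9130) = 28.02 m³/d.

Q_w ≈ 28.0 m³/d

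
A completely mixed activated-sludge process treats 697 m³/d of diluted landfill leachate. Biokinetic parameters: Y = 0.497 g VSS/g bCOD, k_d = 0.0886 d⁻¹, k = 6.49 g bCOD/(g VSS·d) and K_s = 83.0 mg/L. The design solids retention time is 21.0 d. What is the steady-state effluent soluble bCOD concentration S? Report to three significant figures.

Effluent substrate depends only on kinetics and SRT: S = K_s(1 + k_d θ_c) / [θ_c(Yk − k_d) − 1] = 83.0 × (1 + 0.0886 × 21.0) / [21.0 × (0.497 × 6.49 − 0.0886) − 1] = 237.4 / 64.88 = 3.660 mg/L.

S ≈ 3.66 mg/L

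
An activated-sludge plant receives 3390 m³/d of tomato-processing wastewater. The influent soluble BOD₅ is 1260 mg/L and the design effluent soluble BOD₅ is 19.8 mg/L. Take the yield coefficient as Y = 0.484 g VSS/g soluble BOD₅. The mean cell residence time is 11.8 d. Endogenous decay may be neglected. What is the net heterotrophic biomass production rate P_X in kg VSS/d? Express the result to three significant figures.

P_X ≈ 2030 kg VSS/d

No decay correction is needed, so Y_obs = Y = 0.484.
Substrate removed = Q·(S₀ − S) = 3390 m³/d × (1260 − 19.8) g/m³ = 4.2×10^6 g/d = 4204 kg/d.
Biomass produced: P_X = Y_obs·Q·ΔS = 0.4840 × 4204 ≈ 2035 kg VSS/d.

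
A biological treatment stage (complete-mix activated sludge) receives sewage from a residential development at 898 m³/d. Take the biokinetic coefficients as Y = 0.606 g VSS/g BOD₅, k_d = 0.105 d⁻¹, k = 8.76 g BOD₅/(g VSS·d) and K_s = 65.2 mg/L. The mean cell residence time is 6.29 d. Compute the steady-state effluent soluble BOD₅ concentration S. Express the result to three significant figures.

From the Monod/SRT balance for a CMAS, S = K_s·(1+k_d θ_c)/[θ_c·(Y k − k_d) − 1] = 65.2 × (1 + 0.105 × 6.29) / [6.29 × (0.606 × 8.76 − 0.105) − 1] = 108.3 / 31.73 = 3.412 mg/L.

S ≈ 3.41 mg/L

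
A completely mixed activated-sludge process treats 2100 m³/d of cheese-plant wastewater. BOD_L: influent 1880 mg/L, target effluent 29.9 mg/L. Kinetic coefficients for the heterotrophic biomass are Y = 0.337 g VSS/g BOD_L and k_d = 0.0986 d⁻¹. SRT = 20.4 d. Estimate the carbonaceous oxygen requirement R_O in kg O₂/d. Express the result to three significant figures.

R_O ≈ 3270 kg O₂/d

Correct the yield for decay: Y_obs = Y/(1 + k_d θ_c) = 0.337 / (1 + 0.0986 × 20.4) = 0.337 / 3.011 = 0.1119.
Q·(S₀ − S) = 2100 × (1880 − 29.9) × 10⁻³ = 3885 kg/d removed.
Biomass synthesised: P_X = Y_obs × 3885 = 434.8 kg VSS/d.
R_O = Q·ΔS − 1.42 P_X = 3885 − 617.4 = 3268 kg O₂/d.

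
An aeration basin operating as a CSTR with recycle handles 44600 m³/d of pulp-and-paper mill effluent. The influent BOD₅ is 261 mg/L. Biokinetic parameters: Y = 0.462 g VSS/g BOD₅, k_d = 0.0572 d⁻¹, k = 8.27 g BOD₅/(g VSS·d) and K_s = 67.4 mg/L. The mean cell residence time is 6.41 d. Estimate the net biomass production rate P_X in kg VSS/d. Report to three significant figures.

P_X ≈ 3880 kg VSS/d

From the Monod/SRT balance for a CMAS, S = K_s·(1+k_d θ_c)/[θ_c·(Y k − k_d) − 1] = 67.4 × (1 + 0.0572 × 6.41) / [6.41 × (0.462 × 8.27 − 0.0572) − 1] = 92.11 / 23.12 = 3.983 mg/L.
Y_obs = Y / (1 + k_d θ_c) = 0.462 / (1 + 0.0572 × 6.41) = 0.462 / 1.367 = 0.3381.
Mass of BOD₅ removed per day: Q(S₀ − S) = 44600 × 257.0 g/m³ = 11463 kg/d.
Net biomass production P_X = Y_obs × Q·(S₀ − S) = 0.3381 × 11463 = 3875 kg VSS/d.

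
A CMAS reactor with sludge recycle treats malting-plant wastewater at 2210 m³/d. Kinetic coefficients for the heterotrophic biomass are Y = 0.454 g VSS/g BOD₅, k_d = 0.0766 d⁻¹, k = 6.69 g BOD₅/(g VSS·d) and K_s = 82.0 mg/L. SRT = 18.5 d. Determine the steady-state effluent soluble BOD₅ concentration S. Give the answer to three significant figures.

From the Monod/SRT balance for a CMAS, S = K_s·(1+k_d θ_c)/[θ_c·(Y k − k_d) − 1] = 82.0 × (1 + 0.0766 × 18.5) / [18.5 × (0.454 × 6.69 − 0.0766) − 1] = 198.2 / 53.77 = 3.686 mg/L.

S ≈ 3.69 mg/L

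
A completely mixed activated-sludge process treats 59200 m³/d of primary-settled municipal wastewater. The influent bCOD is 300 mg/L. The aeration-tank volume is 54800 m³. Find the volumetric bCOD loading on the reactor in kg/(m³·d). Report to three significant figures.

L_v ≈ 0.324 kg bCOD/(m³·d)

Applied bCOD load per unit volume = Q·S₀/V = (59200 × 300/1000)/54800 = 0.3241 kg bCOD·m⁻³·d⁻¹.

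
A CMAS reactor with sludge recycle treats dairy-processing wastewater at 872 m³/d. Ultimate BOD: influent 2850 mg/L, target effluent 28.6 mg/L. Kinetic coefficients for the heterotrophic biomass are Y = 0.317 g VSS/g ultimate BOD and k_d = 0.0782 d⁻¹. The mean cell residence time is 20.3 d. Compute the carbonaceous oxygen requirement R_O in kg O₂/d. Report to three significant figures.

Observed yield with endogenous decay: Y_obs = Y / (1 + k_d·θ_c) = 0.317 / (1 + 0.0782 × 20.3) = 0.317 / 2.587 = 0.1225 g VSS/g ultimate BOD.
Mass of ultimate BOD removed per day: Q(S₀ − S) = 872 × 2821 g/m³ = 2460 kg/d.
Biomass synthesised: P_X = Y_obs × 2460 = 301.4 kg VSS/d.
R_O = Q·(S₀ − S) − 1.42·P_X = 2460 − 1.42 × 301.4 = 2032 kg O₂/d.

R_O ≈ 2030 kg O₂/d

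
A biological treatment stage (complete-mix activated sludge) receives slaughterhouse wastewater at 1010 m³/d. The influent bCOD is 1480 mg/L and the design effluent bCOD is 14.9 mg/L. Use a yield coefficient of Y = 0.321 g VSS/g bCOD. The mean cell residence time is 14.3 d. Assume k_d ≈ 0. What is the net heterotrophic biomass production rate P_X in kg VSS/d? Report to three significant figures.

With endogenous decay neglected, the observed yield equals the true yield: Y_obs = Y = 0.321 g VSS/g bCOD.
Q·(S₀ − S) = 1010 × (1480 − 14.9) × 10⁻³ = 1480 kg/d removed.
Net biomass production P_X = Y_obs × Q·(S₀ − S) = 0.3210 × 1480 = 475.0 kg VSS/d.

P_X ≈ 475 kg VSS/d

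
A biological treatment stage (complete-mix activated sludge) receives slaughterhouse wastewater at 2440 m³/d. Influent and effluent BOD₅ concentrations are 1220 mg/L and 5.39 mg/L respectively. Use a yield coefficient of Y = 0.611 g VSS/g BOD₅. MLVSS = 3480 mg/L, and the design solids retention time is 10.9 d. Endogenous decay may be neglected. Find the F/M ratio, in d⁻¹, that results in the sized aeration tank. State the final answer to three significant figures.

V·X = Y·Q·ΔS·θ_c gives V = 0.611 × 2440 × (1220 − 5.39) × 10.9 / 3480 = 5672 m³.
Food-to-microorganism ratio F/M = Q S₀ / (V X) = 2440 × 1220 / (5672 × 3480) = 0.1508 d⁻¹.

F/M ≈ 0.151 d⁻¹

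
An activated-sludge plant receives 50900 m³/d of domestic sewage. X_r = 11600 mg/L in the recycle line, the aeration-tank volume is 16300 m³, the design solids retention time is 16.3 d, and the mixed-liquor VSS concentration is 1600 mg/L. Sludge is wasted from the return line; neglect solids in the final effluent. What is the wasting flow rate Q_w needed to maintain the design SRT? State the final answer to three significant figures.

θ_c = V·X/(Q_w·X_r) when wasting from the recycle, so Q_w = V·X/(θ_c·X_r) = 16300 × 1600 / (16.3 × 11600) = 137.9 m³/d.

Q_w ≈ 138 m³/d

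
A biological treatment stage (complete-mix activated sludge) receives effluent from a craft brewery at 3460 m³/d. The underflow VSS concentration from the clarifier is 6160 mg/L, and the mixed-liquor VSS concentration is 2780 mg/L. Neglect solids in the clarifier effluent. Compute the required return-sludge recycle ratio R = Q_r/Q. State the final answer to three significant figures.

Mass balance around the secondary clarifier (neglecting effluent solids): R = X / (X_r − X) = 2780 / (6160 − 2780) = 0.8225.

R ≈ 0.822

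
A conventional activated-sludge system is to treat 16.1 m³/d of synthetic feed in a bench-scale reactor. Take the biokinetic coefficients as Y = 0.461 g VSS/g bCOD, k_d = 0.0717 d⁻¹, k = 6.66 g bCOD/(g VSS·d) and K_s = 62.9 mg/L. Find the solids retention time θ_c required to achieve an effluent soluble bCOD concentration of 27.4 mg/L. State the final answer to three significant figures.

θ_c ≈ 1.16 d

At the target effluent, Y k S/(K_s+S) = 0.461×6.66×27.4/90.30 = 0.9316 d⁻¹.
1/θ_c = 0.9316 − 0.0717 = 0.8599 d⁻¹, so θ_c = 1.163 d.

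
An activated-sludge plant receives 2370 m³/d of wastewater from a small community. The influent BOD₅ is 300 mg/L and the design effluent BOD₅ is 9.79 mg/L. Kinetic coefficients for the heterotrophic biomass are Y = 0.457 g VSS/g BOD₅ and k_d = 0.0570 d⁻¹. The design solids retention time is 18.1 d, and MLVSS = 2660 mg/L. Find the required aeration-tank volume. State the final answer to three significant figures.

V ≈ 1050 m³

From the SRT design equation V = Y Q (S₀−S) θ_c / [X (1 + k_d θ_c)] = 0.457 × 2370 × (300 − 9.79) × 18.1 / [2660 × (1 + 0.0570 × 18.1)] = 5.69×10^6 / 5404 = 1053 m³.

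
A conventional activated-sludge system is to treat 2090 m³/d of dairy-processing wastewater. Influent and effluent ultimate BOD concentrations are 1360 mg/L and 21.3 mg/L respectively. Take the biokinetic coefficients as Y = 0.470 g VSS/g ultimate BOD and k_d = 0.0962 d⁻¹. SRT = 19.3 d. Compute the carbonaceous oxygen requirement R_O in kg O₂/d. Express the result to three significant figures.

R_O ≈ 2140 kg O₂/d

Y_obs = Y / (1 + k_d θ_c) = 0.470 / (1 + 0.0962 × 19.3) = 0.470 / 2.857 = 0.1645.
ΔS = 1360 − 21.3 = 1339 mg/L, so the substrate removal rate is 2090 × 1339/1000 = 2798 kg ultimate BOD/d.
Biomass synthesised: P_X = Y_obs × 2798 = 460.3 kg VSS/d.
R_O = Q·(S₀ − S) − 1.42·P_X = 2798 − 1.42 × 460.3 = 2144 kg O₂/d.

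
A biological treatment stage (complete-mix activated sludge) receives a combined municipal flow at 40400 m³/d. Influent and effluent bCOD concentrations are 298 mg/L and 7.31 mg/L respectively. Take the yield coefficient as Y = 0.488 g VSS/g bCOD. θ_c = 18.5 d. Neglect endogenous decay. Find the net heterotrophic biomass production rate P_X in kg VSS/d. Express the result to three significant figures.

P_X ≈ 5730 kg VSS/d

No decay correction is needed, so Y_obs = Y = 0.488.
Mass of bCOD removed per day: Q(S₀ − S) = 40400 × 290.7 g/m³ = 11744 kg/d.
Biomass produced: P_X = Y_obs·Q·ΔS = 0.4880 × 11744 ≈ 5731 kg VSS/d.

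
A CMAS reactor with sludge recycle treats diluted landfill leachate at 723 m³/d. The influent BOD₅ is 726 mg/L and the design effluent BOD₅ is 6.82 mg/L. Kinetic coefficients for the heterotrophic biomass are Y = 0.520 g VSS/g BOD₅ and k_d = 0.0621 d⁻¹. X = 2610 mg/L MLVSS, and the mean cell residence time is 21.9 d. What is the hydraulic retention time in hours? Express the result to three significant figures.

τ ≈ 31.9 h

Rearranging the biomass balance for a CMAS with decay, V = Y·Q·ΔS·θ_c / [X·(1+k_d θ_c)] = 0.520 × 723 × (726 − 6.82) × 21.9 / [2610 × (1 + 0.0621 × 21.9)] = 5.92×10^6 / 6160 = 961.3 m³.
Hydraulic retention time τ = V/Q = 961.3 / 723 = 1.330 d = 31.91 h.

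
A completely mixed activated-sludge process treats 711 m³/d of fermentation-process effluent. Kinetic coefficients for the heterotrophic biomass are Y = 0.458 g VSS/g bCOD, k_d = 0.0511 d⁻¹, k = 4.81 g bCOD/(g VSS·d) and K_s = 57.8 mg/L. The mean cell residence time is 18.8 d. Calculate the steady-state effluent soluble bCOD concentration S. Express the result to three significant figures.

S ≈ 2.87 mg/L

For a completely mixed reactor with recycle the Lawrence–McCarty relation gives S = K_s·(1 + k_d·θ_c) / [θ_c·(Y·k − k_d) − 1] = 57.8 × (1 + 0.0511 × 18.8) / [18.8 × (0.458 × 4.81 − 0.0511) − 1] = 113.3 / 39.46 = 2.872 mg/L.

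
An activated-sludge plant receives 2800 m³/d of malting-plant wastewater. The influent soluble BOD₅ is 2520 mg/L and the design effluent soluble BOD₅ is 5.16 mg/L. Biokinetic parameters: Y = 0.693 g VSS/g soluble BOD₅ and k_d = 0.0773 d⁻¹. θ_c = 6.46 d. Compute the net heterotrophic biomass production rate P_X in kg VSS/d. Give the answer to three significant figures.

P_X ≈ 3250 kg VSS/d

Correct the yield for decay: Y_obs = Y/(1 + k_d θ_c) = 0.693 / (1 + 0.0773 × 6.46) = 0.693 / 1.499 = 0.4622.
Substrate removed = Q·(S₀ − S) = 2800 m³/d × (2520 − 5.16) g/m³ = 7.04×10^6 g/d = 7042 kg/d.
Biomass produced: P_X = Y_obs·Q·ΔS = 0.4622 × 7042 ≈ 3255 kg VSS/d.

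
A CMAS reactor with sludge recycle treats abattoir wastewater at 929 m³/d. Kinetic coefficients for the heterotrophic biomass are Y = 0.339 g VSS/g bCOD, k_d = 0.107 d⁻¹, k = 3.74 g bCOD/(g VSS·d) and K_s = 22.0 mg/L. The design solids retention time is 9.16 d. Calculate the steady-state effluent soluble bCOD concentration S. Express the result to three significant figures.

S ≈ 4.52 mg/L

For a completely mixed reactor with recycle the Lawrence–McCarty relation gives S = K_s·(1 + k_d·θ_c) / [θ_c·(Y·k − k_d) − 1] = 22.0 × (1 + 0.107 × 9.16) / [9.16 × (0.339 × 3.74 − 0.107) − 1] = 43.56 / 9.633 = 4.522 mg/L.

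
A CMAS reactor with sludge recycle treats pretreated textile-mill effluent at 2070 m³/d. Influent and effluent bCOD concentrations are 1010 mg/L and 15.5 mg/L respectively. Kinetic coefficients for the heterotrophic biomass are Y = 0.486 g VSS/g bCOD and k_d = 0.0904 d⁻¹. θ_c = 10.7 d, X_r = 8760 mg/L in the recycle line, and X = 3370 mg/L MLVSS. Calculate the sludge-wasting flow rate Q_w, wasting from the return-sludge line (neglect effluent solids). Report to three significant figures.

From the SRT design equation V = Y Q (S₀−S) θ_c / [X (1 + k_d θ_c)] = 0.486 × 2070 × (1010 − 15.5) × 10.7 / [3370 × (1 + 0.0904 × 10.7)] = 1.07×10^7 / 6630 = 1615 m³.
Wasting from the return line (neglecting effluent solids): Q_w = V·X / (θ_c·X_r) = 1615 × 3370 / (10.7 × 8760) = 58.06 m³/d.

Q_w ≈ 58.1 m³/d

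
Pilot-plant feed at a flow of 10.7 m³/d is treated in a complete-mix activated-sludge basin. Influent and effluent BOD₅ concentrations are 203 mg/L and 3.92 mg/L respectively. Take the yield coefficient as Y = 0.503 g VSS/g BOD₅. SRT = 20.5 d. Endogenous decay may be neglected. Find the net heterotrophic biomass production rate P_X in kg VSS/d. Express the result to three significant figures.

P_X ≈ 1.07 kg VSS/d

Since k_d ≈ 0, Y_obs = Y = 0.503 g VSS/g BOD₅.
Substrate removed = Q·(S₀ − S) = 10.7 m³/d × (203 − 3.92) g/m³ = 2.13×10^3 g/d = 2.130 kg/d.
Biomass produced: P_X = Y_obs·Q·ΔS = 0.5030 × 2.130 ≈ 1.071 kg VSS/d.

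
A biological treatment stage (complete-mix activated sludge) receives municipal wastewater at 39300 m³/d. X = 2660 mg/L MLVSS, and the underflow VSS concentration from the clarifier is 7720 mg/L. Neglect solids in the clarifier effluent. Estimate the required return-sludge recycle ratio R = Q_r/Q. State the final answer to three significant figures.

Solids balance on the clarifier gives (1+R)X = R·X_r, so R = X/(X_r − X) = 2660 / (7720 − 2660) = 0.5257.

R ≈ 0.526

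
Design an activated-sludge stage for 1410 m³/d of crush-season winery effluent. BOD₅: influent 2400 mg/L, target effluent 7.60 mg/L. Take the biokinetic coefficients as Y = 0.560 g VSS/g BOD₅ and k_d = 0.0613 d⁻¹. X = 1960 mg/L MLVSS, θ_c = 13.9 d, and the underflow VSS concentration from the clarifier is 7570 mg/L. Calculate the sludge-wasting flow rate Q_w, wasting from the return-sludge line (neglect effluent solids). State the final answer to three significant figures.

Steady-state biomass mass balance: V·X·(1 + k_d·θ_c) = Y·Q·(S₀ − S)·θ_c, so V = 0.560 × 1410 × (2400 − 7.60) × 13.9 / [1960 × (1 + 0.0613 × 13.9)] = 2.63×10^7 / 3630 = 7233 m³.
θ_c = V·X/(Q_w·X_r) when wasting from the recycle, so Q_w = V·X/(θ_c·X_r) = 7233 × 1960 / (13.9 × 7570) = 134.7 m³/d.

Q_w ≈ 135 m³/d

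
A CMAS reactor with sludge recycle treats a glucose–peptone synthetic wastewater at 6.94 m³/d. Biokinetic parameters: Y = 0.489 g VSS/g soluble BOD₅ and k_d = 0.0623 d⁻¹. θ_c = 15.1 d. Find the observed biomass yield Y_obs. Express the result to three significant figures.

Y_obs ≈ 0.252 g VSS/g soluble BOD₅

Observed yield with endogenous decay: Y_obs = Y / (1 + k_d·θ_c) = 0.489 / (1 + 0.0623 × 15.1) = 0.489 / 1.941 = 0.2520 g VSS/g soluble BOD₅.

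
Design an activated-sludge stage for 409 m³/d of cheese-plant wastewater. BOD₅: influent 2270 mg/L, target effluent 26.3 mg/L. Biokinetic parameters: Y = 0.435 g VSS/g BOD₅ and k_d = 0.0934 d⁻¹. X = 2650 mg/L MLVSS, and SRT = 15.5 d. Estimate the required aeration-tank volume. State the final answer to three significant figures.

V ≈ 954 m³

Steady-state biomass mass balance: V·X·(1 + k_d·θ_c) = Y·Q·(S₀ − S)·θ_c, so V = 0.435 × 409 × (2270 − 26.3) × 15.5 / [2650 × (1 + 0.0934 × 15.5)] = 6.19×10^6 / 6486 = 953.9 m³.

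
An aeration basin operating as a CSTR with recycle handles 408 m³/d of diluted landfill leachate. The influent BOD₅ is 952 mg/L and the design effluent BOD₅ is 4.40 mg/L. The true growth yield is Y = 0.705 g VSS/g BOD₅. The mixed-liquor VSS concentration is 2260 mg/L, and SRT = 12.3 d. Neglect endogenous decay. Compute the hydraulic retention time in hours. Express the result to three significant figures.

With k_d = 0 the design equation reduces to V = Y Q (S₀−S) θ_c / X = 0.705 × 408 × (952 − 4.40) × 12.3 / 2260 = 1483 m³.
τ = V/Q = 1483/408 = 3.636 d, or 87.26 h.

τ ≈ 87.3 h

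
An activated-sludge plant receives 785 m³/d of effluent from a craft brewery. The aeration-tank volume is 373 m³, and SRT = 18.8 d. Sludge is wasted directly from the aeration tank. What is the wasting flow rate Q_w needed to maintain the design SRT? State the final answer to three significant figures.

Q_w ≈ 19.8 m³/d

Wasting from the aeration tank: Q_w = V / θ_c = 373.0 / 18.8 = 19.84 m³/d.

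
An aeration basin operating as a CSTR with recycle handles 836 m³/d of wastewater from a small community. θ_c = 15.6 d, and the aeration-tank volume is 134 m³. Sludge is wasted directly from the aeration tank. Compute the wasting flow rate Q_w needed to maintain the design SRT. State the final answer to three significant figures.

Q_w ≈ 8.59 m³/d

With mixed-liquor wasting, θ_c = V/Q_w, so Q_w = V/θ_c = 134.0/15.6 = 8.590 m³/d.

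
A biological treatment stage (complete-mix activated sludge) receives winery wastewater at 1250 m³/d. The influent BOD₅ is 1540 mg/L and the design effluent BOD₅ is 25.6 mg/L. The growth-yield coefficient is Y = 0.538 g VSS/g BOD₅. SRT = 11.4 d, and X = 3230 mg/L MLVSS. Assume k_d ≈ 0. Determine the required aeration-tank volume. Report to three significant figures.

Biomass mass balance (decay neglected): V·X = Y·Q·(S₀ − S)·θ_c, so V = 0.538 × 1250 × (1540 − 25.6) × 11.4 / 3230 = 3594 m³.

V ≈ 3590 m³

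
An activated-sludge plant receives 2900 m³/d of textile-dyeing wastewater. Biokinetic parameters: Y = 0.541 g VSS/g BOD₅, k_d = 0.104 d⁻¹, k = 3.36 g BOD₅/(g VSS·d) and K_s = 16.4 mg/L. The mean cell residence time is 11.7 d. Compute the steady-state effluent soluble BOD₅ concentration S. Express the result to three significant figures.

S ≈ 1.91 mg/L

From the Monod/SRT balance for a CMAS, S = K_s·(1+k_d θ_c)/[θ_c·(Y k − k_d) − 1] = 16.4 × (1 + 0.104 × 11.7) / [11.7 × (0.541 × 3.36 − 0.104) − 1] = 36.36 / 19.05 = 1.908 mg/L.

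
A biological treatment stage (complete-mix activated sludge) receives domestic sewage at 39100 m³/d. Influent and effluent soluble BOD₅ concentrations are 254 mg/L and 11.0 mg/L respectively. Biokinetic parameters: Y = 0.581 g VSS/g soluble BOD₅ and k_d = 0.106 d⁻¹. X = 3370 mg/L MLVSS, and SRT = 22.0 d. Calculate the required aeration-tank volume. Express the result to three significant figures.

V ≈ 10800 m³

Rearranging the biomass balance for a CMAS with decay, V = Y·Q·ΔS·θ_c / [X·(1+k_d θ_c)] = 0.581 × 39100 × (254 − 11.0) × 22.0 / [3370 × (1 + 0.106 × 22.0)] = 1.21×10^8 / 11229 = 10816 m³.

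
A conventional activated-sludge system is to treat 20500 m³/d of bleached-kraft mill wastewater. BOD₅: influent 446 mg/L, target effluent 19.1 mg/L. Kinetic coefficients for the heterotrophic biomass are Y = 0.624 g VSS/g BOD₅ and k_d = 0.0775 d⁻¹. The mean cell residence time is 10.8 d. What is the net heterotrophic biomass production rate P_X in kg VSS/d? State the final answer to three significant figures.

P_X ≈ 2970 kg VSS/d

The observed yield is Y_obs = Y/(1 + k_d·θ_c) = 0.624 / (1 + 0.0775 × 10.8) = 0.624 / 1.837 = 0.3397 g VSS per g BOD₅ removed.
ΔS = 446 − 19.1 = 426.9 mg/L, so the substrate removal rate is 20500 × 426.9/1000 = 8751 kg BOD₅/d.
Biomass produced: P_X = Y_obs·Q·ΔS = 0.3397 × 8751 ≈ 2973 kg VSS/d.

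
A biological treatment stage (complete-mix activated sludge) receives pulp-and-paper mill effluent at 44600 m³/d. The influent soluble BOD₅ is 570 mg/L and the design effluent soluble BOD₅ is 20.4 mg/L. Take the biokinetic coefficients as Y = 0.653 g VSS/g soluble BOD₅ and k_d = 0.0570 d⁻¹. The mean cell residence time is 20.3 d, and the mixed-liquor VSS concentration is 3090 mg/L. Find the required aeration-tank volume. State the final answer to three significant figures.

V ≈ 48700 m³

From the SRT design equation V = Y Q (S₀−S) θ_c / [X (1 + k_d θ_c)] = 0.653 × 44600 × (570 − 20.4) × 20.3 / [3090 × (1 + 0.0570 × 20.3)] = 3.25×10^8 / 6665 = 48749 m³.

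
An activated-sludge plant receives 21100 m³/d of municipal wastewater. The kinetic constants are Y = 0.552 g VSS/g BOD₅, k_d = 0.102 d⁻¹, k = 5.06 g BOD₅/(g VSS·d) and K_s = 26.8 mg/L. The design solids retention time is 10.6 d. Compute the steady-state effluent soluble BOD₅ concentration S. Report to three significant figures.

S ≈ 2.03 mg/L

From the Monod/SRT balance for a CMAS, S = K_s·(1+k_d θ_c)/[θ_c·(Y k − k_d) − 1] = 26.8 × (1 + 0.102 × 10.6) / [10.6 × (0.552 × 5.06 − 0.102) − 1] = 55.78 / 27.53 = 2.026 mg/L.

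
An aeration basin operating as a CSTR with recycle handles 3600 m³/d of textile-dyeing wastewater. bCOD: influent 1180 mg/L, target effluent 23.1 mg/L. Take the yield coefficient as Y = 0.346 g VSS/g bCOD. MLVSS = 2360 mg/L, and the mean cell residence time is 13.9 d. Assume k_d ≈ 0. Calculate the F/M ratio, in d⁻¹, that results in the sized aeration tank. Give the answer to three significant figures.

F/M ≈ 0.212 d⁻¹

V·X = Y·Q·ΔS·θ_c gives V = 0.346 × 3600 × (1180 − 23.1) × 13.9 / 2360 = 8487 m³.
Food-to-microorganism ratio F/M = Q S₀ / (V X) = 3600 × 1180 / (8487 × 2360) = 0.2121 d⁻¹.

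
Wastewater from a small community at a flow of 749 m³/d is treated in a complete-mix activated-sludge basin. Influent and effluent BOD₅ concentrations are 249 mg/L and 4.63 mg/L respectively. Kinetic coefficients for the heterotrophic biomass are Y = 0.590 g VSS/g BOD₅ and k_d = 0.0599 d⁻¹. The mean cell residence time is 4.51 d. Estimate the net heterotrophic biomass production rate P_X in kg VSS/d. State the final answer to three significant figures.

P_X ≈ 85.0 kg VSS/d

The observed yield is Y_obs = Y/(1 + k_d·θ_c) = 0.590 / (1 + 0.0599 × 4.51) = 0.590 / 1.270 = 0.4645 g VSS per g BOD₅ removed.
ΔS = 249 − 4.63 = 244.4 mg/L, so the substrate removal rate is 749 × 244.4/1000 = 183.0 kg BOD₅/d.
P_X = Y_obs · Q(S₀ − S) = 0.4645 × 183.0 = 85.02 kg VSS/d.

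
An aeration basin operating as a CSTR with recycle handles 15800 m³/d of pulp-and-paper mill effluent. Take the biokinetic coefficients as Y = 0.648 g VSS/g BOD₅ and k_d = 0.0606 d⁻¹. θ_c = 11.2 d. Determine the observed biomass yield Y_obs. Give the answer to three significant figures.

Correct the yield for decay: Y_obs = Y/(1 + k_d θ_c) = 0.648 / (1 + 0.0606 × 11.2) = 0.648 / 1.679 = 0.3860.

Y_obs ≈ 0.386 g VSS/g BOD₅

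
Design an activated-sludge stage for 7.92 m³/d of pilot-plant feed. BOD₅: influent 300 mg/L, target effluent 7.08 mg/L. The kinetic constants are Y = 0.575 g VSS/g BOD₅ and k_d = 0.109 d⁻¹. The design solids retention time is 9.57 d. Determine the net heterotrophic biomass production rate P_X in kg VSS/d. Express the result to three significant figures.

P_X ≈ 0.653 kg VSS/d

The observed yield is Y_obs = Y/(1 + k_d·θ_c) = 0.575 / (1 + 0.109 × 9.57) = 0.575 / 2.043 = 0.2814 g VSS per g BOD₅ removed.
ΔS = 300 − 7.08 = 292.9 mg/L, so the substrate removal rate is 7.92 × 292.9/1000 = 2.320 kg BOD₅/d.
P_X = Y_obs · Q(S₀ − S) = 0.2814 × 2.320 = 0.6529 kg VSS/d.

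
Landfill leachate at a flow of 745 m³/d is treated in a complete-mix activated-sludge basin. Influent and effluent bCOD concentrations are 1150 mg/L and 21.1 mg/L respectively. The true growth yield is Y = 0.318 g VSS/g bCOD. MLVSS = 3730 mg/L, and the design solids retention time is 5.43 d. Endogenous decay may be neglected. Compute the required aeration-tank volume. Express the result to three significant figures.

V·X = Y·Q·ΔS·θ_c gives V = 0.318 × 745 × (1150 − 21.1) × 5.43 / 3730 = 389.3 m³.

V ≈ 389 m³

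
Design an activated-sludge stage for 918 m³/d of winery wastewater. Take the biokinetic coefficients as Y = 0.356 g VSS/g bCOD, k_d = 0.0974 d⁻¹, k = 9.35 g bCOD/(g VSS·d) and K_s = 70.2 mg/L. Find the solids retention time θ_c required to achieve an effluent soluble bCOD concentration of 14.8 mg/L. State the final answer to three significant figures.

Specific growth rate at S = 14.8 mg/L: μ = YkS/(K_s+S) = 0.356·9.35·14.8/(70.2+14.8) = 0.5796 d⁻¹.
θ_c = 1/(μ − k_d) = 1/(0.5796 − 0.0974) = 1/0.4822 = 2.074 d.

θ_c ≈ 2.07 d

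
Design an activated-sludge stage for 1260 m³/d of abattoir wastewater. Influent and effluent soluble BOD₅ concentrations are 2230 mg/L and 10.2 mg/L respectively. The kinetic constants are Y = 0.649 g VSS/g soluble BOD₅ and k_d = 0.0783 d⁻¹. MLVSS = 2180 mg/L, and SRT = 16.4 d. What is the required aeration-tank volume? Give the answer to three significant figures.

Steady-state biomass mass balance: V·X·(1 + k_d·θ_c) = Y·Q·(S₀ − S)·θ_c, so V = 0.649 × 1260 × (2230 − 10.2) × 16.4 / [2180 × (1 + 0.0783 × 16.4)] = 2.98×10^7 / 4979 = 5979 m³.

V ≈ 5980 m³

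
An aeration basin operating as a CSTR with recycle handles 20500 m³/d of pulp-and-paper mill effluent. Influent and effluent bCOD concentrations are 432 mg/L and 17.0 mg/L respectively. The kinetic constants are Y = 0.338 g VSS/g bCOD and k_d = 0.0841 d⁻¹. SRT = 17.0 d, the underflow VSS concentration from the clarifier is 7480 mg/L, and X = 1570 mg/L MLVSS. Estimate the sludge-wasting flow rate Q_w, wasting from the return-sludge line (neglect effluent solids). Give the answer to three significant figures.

Rearranging the biomass balance for a CMAS with decay, V = Y·Q·ΔS·θ_c / [X·(1+k_d θ_c)] = 0.338 × 20500 × (432 − 17.0) × 17.0 / [1570 × (1 + 0.0841 × 17.0)] = 4.89×10^7 / 3815 = 12815 m³.
θ_c = V·X/(Q_w·X_r) when wasting from the recycle, so Q_w = V·X/(θ_c·X_r) = 12815 × 1570 / (17.0 × 7480) = 158.2 m³/d.

Q_w ≈ 158 m³/d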